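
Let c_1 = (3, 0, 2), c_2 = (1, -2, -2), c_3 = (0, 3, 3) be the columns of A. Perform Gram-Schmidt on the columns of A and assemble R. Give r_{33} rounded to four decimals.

q_1 = c_1/‖c_1‖ = (3, 0, 2)/3.6056 = (0.8321, 0.0000, 0.5547).
r_{12} = q_1·c_2 = -0.2774.
u_2 = c_2 + 0.2774·q_1 = (1.2308, -2.0000, -1.8462).
‖u_2‖ = 2.9872, so q_2 = (0.4120, -0.6695, -0.6180).
r_{13} = q_1·c_3 = 1.6641; r_{23} = q_2·c_3 = -3.8627.
u_3 = c_3 − 1.6641·q_1 + 3.8627·q_2 = (0.2069, 0.4138, -0.3103).
r_{33} = ‖u_3‖ = 0.5571.

r_{33} = 0.5571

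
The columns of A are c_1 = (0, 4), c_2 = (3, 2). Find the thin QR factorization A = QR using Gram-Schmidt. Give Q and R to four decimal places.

q_1 = c_1/‖c_1‖ = (0, 4)/4.0000 = (0.0000, 1.0000).
r_{12} = q_1·c_2 = 2.0000.
u_2 = c_2 − 2.0000·q_1 = (3.0000, 0.0000).
‖u_2‖ = 3.0000, so q_2 = (1.0000, 0.0000).

Q = [[0.0000, 1.0000], [1.0000, 0.0000]], R = [[4.0000, 2.0000], [0.0000, 3.0000]]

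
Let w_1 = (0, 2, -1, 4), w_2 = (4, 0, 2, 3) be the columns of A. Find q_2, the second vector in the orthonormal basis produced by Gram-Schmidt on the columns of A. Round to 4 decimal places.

w_1 = (0, 2, -1, 4); ‖w_1‖ = 4.5826, so q_1 = (0.0000, 0.4364, -0.2182, 0.8729).
q_1·w_2 = 0.0000·4 + 0.4364·0 + (-0.2182)·2 + 0.8729·3 = 2.1822.
u_2 = w_2 − 2.1822·q_1 = (4.0000, -0.9524, 2.4762, 1.0952).
‖u_2‖ = 4.9232, so q_2 = (0.8125, -0.1934, 0.5030, 0.2225).

q_2 = (0.8125, -0.1934, 0.5030, 0.2225)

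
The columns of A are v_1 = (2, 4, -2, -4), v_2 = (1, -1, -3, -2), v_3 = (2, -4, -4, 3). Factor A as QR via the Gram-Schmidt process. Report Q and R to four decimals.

v_1 = (2, 4, -2, -4); ‖v_1‖ = 6.3246, so q_1 = (0.3162, 0.6325, -0.3162, -0.6325).
q_1·v_2 = 0.3162·1 + 0.6325·(-1) + (-0.3162)·(-3) + (-0.6325)·(-2) = 1.8974.
u_2 = v_2 − 1.8974·q_1 = (0.4000, -2.2000, -2.4000, -0.8000).
‖u_2‖ = 3.3764, so q_2 = (0.1185, -0.6516, -0.7108, -0.2369).
q_1·v_3 = 0.3162·2 + 0.6325·(-4) + (-0.3162)·(-4) + (-0.6325)·3 = -2.5298; q_2·v_3 = 0.1185·2 + (-0.6516)·(-4) + (-0.7108)·(-4) + (-0.2369)·3 = 4.9757.
u_3 = v_3 + 2.5298·q_1 − 4.9757·q_2 = (2.2105, 0.8421, -1.2632, 2.5789).
‖u_3‖ = 3.7205, so q_3 = (0.5941, 0.2263, -0.3395, 0.6932).

Q = [[0.3162, 0.1185, 0.5941], [0.6325, -0.6516, 0.2263], [-0.3162, -0.7108, -0.3395], [-0.6325, -0.2369, 0.6932]], R = [[6.3246, 1.8974, -2.5298], [0.0000, 3.3764, 4.9757], [0.0000, 0.0000, 3.7205]]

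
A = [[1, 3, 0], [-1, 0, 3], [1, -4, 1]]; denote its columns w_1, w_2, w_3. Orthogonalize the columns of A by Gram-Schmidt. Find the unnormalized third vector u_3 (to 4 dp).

u_3 = (1.2973, 2.2703, 0.9730)

w_1 = (1, -1, 1); ‖w_1‖ = 1.7321, so e_1 = (0.5774, -0.5774, 0.5774).
e_1·w_2 = 0.5774·3 + (-0.5774)·0 + 0.5774·(-4) = -0.5774.
u_2 = w_2 + 0.5774·e_1 = (3.3333, -0.3333, -3.6667).
‖u_2‖ = 4.9666, so e_2 = (0.6712, -0.0671, -0.7383).
e_1·w_3 = 0.5774·0 + (-0.5774)·3 + 0.5774·1 = -1.1547; e_2·w_3 = 0.6712·0 + (-0.0671)·3 + (-0.7383)·1 = -0.9396.
u_3 = w_3 + 1.1547·e_1 + 0.9396·e_2 = (1.2973, 2.2703, 0.9730).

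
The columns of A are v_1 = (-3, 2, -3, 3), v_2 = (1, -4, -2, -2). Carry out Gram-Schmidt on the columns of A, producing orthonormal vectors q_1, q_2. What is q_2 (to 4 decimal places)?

v_1 = (-3, 2, -3, 3); ‖v_1‖ = 5.5678, so q_1 = (-0.5388, 0.3592, -0.5388, 0.5388).
q_1·v_2 = (-0.5388)·1 + 0.3592·(-4) + (-0.5388)·(-2) + 0.5388·(-2) = -1.9757.
u_2 = v_2 + 1.9757·q_1 = (-0.0645, -3.2903, -3.0645, -0.9355).
‖u_2‖ = 4.5931, so q_2 = (-0.0140, -0.7164, -0.6672, -0.2037).

q_2 = (-0.0140, -0.7164, -0.6672, -0.2037)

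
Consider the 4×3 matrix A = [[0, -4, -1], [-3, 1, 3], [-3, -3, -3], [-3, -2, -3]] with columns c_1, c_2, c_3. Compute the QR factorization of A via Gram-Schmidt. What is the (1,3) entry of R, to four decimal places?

r_{13} = 1.7321

c_1 = (0, -3, -3, -3); ‖c_1‖ = 5.1962, so q_1 = (0.0000, -0.5774, -0.5774, -0.5774).
r_{13} = q_1·c_3 = 1.7321.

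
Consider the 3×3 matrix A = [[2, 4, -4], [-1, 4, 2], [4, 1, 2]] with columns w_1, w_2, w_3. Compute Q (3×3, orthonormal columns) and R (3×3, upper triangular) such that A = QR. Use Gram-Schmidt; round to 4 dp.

w_1 = (2, -1, 4); ‖w_1‖ = 4.5826, so q_1 = (0.4364, -0.2182, 0.8729).
q_1·w_2 = 0.4364·4 + (-0.2182)·4 + 0.8729·1 = 1.7457.
u_2 = w_2 − 1.7457·q_1 = (3.2381, 4.3810, -0.5238).
‖u_2‖ = 5.4729, so q_2 = (0.5917, 0.8005, -0.0957).
q_1·w_3 = 0.4364·(-4) + (-0.2182)·2 + 0.8729·2 = -0.4364; q_2·w_3 = 0.5917·(-4) + 0.8005·2 + (-0.0957)·2 = -0.9571.
u_3 = w_3 + 0.4364·q_1 + 0.9571·q_2 = (-3.2432, 2.6709, 2.2893).
‖u_3‖ = 4.7847, so q_3 = (-0.6778, 0.5582, 0.4785).

Q = [[0.4364, 0.5917, -0.6778], [-0.2182, 0.8005, 0.5582], [0.8729, -0.0957, 0.4785]], R = [[4.5826, 1.7457, -0.4364], [0.0000, 5.4729, -0.9571], [0.0000, 0.0000, 4.7847]]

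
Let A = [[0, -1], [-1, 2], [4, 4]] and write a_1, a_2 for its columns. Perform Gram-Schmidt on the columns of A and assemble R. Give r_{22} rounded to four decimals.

r_{22} = 3.0774

q_1 = a_1/‖a_1‖ = (0, -1, 4)/4.1231 = (0.0000, -0.2425, 0.9701).
r_{12} = q_1·a_2 = 3.3955.
u_2 = a_2 − 3.3955·q_1 = (-1.0000, 2.8235, 0.7059).
r_{22} = ‖u_2‖ = 3.0774.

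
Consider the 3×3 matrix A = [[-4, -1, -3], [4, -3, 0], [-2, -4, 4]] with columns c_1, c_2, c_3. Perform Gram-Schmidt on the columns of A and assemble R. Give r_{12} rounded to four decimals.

q_1 = c_1/‖c_1‖ = (-4, 4, -2)/6.0000 = (-0.6667, 0.6667, -0.3333).
r_{12} = q_1·c_2 = 0.0000.

r_{12} = 0.0000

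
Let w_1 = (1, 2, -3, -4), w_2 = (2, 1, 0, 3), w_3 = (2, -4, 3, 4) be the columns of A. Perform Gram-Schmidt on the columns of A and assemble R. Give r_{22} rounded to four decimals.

w_1 = (1, 2, -3, -4); ‖w_1‖ = 5.4772, so e_1 = (0.1826, 0.3651, -0.5477, -0.7303).
e_1·w_2 = 0.1826·2 + 0.3651·1 + (-0.5477)·0 + (-0.7303)·3 = -1.4606.
u_2 = w_2 + 1.4606·e_1 = (2.2667, 1.5333, -0.8000, 1.9333).
r_{22} = ‖u_2‖ = 3.4448.

r_{22} = 3.4448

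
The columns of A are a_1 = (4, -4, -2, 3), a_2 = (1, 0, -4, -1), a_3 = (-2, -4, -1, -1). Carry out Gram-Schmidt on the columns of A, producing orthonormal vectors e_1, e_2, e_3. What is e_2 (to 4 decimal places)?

a_1 = (4, -4, -2, 3); ‖a_1‖ = 6.7082, so e_1 = (0.5963, -0.5963, -0.2981, 0.4472).
e_1·a_2 = 0.5963·1 + (-0.5963)·0 + (-0.2981)·(-4) + 0.4472·(-1) = 1.3416.
u_2 = a_2 − 1.3416·e_1 = (0.2000, 0.8000, -3.6000, -1.6000).
‖u_2‖ = 4.0249, so e_2 = (0.0497, 0.1988, -0.8944, -0.3975).

e_2 = (0.0497, 0.1988, -0.8944, -0.3975)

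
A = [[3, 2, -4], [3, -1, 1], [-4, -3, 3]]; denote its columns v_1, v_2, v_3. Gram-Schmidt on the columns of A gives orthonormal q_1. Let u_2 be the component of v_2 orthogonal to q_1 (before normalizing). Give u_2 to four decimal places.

u_2 = (0.6765, -2.3235, -1.2353)

q_1 = v_1/‖v_1‖ = (3, 3, -4)/5.8310 = (0.5145, 0.5145, -0.6860).
r_{12} = q_1·v_2 = 2.5725.
u_2 = v_2 − 2.5725·q_1 = (0.6765, -2.3235, -1.2353).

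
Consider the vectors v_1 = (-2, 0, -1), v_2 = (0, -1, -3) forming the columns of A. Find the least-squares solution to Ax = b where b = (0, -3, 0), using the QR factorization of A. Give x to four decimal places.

x = (-0.2195, 0.3659)

e_1 = v_1/‖v_1‖ = (-2, 0, -1)/2.2361 = (-0.8944, 0.0000, -0.4472).
r_{12} = e_1·v_2 = 1.3416.
u_2 = v_2 − 1.3416·e_1 = (1.2000, -1.0000, -2.4000).
‖u_2‖ = 2.8636, so e_2 = (0.4191, -0.3492, -0.8381).
Qᵀb = (0.0000, 1.0476).
Back-substitute: x_2 = 1.0476/2.8636 = 0.3659.
x_1 = (0.0000 − 1.3416·0.3659)/2.2361 = -0.2195.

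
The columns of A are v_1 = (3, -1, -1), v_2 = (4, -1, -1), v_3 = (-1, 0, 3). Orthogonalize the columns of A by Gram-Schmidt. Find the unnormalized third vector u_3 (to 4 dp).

q_1 = v_1/‖v_1‖ = (3, -1, -1)/3.3166 = (0.9045, -0.3015, -0.3015).
r_{12} = q_1·v_2 = 4.2212.
u_2 = v_2 − 4.2212·q_1 = (0.1818, 0.2727, 0.2727).
‖u_2‖ = 0.4264, so q_2 = (0.4264, 0.6396, 0.6396).
r_{13} = q_1·v_3 = -1.8091; r_{23} = q_2·v_3 = 1.4924.
u_3 = v_3 + 1.8091·q_1 − 1.4924·q_2 = (0.0000, -1.5000, 1.5000).

u_3 = (0.0000, -1.5000, 1.5000)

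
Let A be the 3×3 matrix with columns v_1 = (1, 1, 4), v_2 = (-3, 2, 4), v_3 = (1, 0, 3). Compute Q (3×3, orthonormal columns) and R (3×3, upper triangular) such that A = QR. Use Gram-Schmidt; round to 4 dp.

q_1 = v_1/‖v_1‖ = (1, 1, 4)/4.2426 = (0.2357, 0.2357, 0.9428).
r_{12} = q_1·v_2 = 3.5355.
u_2 = v_2 − 3.5355·q_1 = (-3.8333, 1.1667, 0.6667).
‖u_2‖ = 4.0620, so q_2 = (-0.9437, 0.2872, 0.1641).
r_{13} = q_1·v_3 = 3.0641; r_{23} = q_2·v_3 = -0.4513.
u_3 = v_3 − 3.0641·q_1 + 0.4513·q_2 = (-0.1481, -0.5926, 0.1852).
‖u_3‖ = 0.6383, so q_3 = (-0.2321, -0.9284, 0.2901).

Q = [[0.2357, -0.9437, -0.2321], [0.2357, 0.2872, -0.9284], [0.9428, 0.1641, 0.2901]], R = [[4.2426, 3.5355, 3.0641], [0.0000, 4.0620, -0.4513], [0.0000, 0.0000, 0.6383]]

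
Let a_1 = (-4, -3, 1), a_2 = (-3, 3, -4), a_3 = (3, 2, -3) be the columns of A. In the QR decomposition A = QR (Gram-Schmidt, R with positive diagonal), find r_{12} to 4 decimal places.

r_{12} = -0.1961

a_1 = (-4, -3, 1); ‖a_1‖ = 5.0990, so e_1 = (-0.7845, -0.5883, 0.1961).
r_{12} = e_1·a_2 = -0.1961.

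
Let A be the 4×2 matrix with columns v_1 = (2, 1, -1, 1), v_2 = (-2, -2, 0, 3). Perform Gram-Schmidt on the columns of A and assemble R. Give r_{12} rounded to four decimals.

r_{12} = -1.1339

q_1 = v_1/‖v_1‖ = (2, 1, -1, 1)/2.6458 = (0.7559, 0.3780, -0.3780, 0.3780).
r_{12} = q_1·v_2 = -1.1339.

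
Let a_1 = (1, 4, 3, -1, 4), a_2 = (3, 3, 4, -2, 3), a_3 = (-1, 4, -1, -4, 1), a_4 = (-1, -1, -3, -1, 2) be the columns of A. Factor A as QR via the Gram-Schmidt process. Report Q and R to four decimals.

a_1 = (1, 4, 3, -1, 4); ‖a_1‖ = 6.5574, so q_1 = (0.1525, 0.6100, 0.4575, -0.1525, 0.6100).
q_1·a_2 = 0.1525·3 + 0.6100·3 + 0.4575·4 + (-0.1525)·(-2) + 0.6100·3 = 6.2524.
u_2 = a_2 − 6.2524·q_1 = (2.0465, -0.8140, 1.1395, -1.0465, -0.8140).
‖u_2‖ = 2.8119, so q_2 = (0.7278, -0.2895, 0.4052, -0.3722, -0.2895).
q_1·a_3 = 0.1525·(-1) + 0.6100·4 + 0.4575·(-1) + (-0.1525)·(-4) + 0.6100·1 = 3.0500; q_2·a_3 = 0.7278·(-1) + (-0.2895)·4 + 0.4052·(-1) + (-0.3722)·(-4) + (-0.2895)·1 = -1.0917.
u_3 = a_3 − 3.0500·q_1 + 1.0917·q_2 = (-0.6706, 1.8235, -1.9529, -3.9412, -1.1765).
‖u_3‖ = 4.9503, so q_3 = (-0.1355, 0.3684, -0.3945, -0.7961, -0.2377).
q_1·a_4 = 0.1525·(-1) + 0.6100·(-1) + 0.4575·(-3) + (-0.1525)·(-1) + 0.6100·2 = -0.7625; q_2·a_4 = 0.7278·(-1) + (-0.2895)·(-1) + 0.4052·(-3) + (-0.3722)·(-1) + (-0.2895)·2 = -1.8608; q_3·a_4 = (-0.1355)·(-1) + 0.3684·(-1) + (-0.3945)·(-3) + (-0.7961)·(-1) + (-0.2377)·2 = 1.2715.
u_4 = a_4 + 0.7625·q_1 + 1.8608·q_2 − 1.2715·q_3 = (0.6428, -1.5419, -1.3955, -0.7966, 2.2286).
‖u_4‖ = 3.2155, so q_4 = (0.1999, -0.4795, -0.4340, -0.2477, 0.6931).

Q = [[0.1525, 0.7278, -0.1355, 0.1999], [0.6100, -0.2895, 0.3684, -0.4795], [0.4575, 0.4052, -0.3945, -0.4340], [-0.1525, -0.3722, -0.7961, -0.2477], [0.6100, -0.2895, -0.2377, 0.6931]], R = [[6.5574, 6.2524, 3.0500, -0.7625], [0.0000, 2.8119, -1.0917, -1.8608], [0.0000, 0.0000, 4.9503, 1.2715], [0.0000, 0.0000, 0.0000, 3.2155]]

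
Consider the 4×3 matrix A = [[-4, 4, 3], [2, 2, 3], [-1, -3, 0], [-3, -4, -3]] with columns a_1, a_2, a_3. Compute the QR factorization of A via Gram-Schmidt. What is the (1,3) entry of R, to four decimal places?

a_1 = (-4, 2, -1, -3); ‖a_1‖ = 5.4772, so q_1 = (-0.7303, 0.3651, -0.1826, -0.5477).
r_{13} = q_1·a_3 = 0.5477.

r_{13} = 0.5477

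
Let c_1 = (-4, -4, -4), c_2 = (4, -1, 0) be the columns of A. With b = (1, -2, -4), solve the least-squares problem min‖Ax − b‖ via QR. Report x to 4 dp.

c_1 = (-4, -4, -4); ‖c_1‖ = 6.9282, so e_1 = (-0.5774, -0.5774, -0.5774).
e_1·c_2 = (-0.5774)·4 + (-0.5774)·(-1) + (-0.5774)·0 = -1.7321.
u_2 = c_2 + 1.7321·e_1 = (3.0000, -2.0000, -1.0000).
‖u_2‖ = 3.7417, so e_2 = (0.8018, -0.5345, -0.2673).
Qᵀb = (2.8868, 2.9399).
Back-substitute: x_2 = 2.9399/3.7417 = 0.7857.
x_1 = (2.8868 + 1.7321·0.7857)/6.9282 = 0.6131.

x = (0.6131, 0.7857)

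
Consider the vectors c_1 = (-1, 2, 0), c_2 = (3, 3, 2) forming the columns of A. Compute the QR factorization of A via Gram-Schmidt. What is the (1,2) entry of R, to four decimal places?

r_{12} = 1.3416

c_1 = (-1, 2, 0); ‖c_1‖ = 2.2361, so e_1 = (-0.4472, 0.8944, 0.0000).
r_{12} = e_1·c_2 = 1.3416.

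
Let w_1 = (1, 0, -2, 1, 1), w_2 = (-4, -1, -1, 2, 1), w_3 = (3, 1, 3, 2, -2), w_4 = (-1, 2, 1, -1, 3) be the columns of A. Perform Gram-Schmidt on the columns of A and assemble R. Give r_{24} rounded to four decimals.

r_{24} = 0.4482

w_1 = (1, 0, -2, 1, 1); ‖w_1‖ = 2.6458, so e_1 = (0.3780, 0.0000, -0.7559, 0.3780, 0.3780).
e_1·w_2 = 0.3780·(-4) + 0.0000·(-1) + (-0.7559)·(-1) + 0.3780·2 + 0.3780·1 = 0.3780.
u_2 = w_2 − 0.3780·e_1 = (-4.1429, -1.0000, -0.7143, 1.8571, 0.8571).
‖u_2‖ = 4.7809, so e_2 = (-0.8665, -0.2092, -0.1494, 0.3884, 0.1793).
r_{24} = e_2·w_4 = 0.4482.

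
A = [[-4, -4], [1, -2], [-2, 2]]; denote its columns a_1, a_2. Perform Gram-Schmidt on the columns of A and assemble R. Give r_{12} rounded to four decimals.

a_1 = (-4, 1, -2); ‖a_1‖ = 4.5826, so q_1 = (-0.8729, 0.2182, -0.4364).
r_{12} = q_1·a_2 = 2.1822.

r_{12} = 2.1822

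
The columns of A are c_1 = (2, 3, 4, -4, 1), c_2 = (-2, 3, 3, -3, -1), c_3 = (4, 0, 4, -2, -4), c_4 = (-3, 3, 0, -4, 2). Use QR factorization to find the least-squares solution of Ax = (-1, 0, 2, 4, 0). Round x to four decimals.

c_1 = (2, 3, 4, -4, 1); ‖c_1‖ = 6.7823, so e_1 = (0.2949, 0.4423, 0.5898, -0.5898, 0.1474).
e_1·c_2 = 0.2949·(-2) + 0.4423·3 + 0.5898·3 + (-0.5898)·(-3) + 0.1474·(-1) = 4.1284.
u_2 = c_2 − 4.1284·e_1 = (-3.2174, 1.1739, 0.5652, -0.5652, -1.6087).
‖u_2‖ = 3.8674, so e_2 = (-0.8319, 0.3035, 0.1462, -0.1462, -0.4160).
e_1·c_3 = 0.2949·4 + 0.4423·0 + 0.5898·4 + (-0.5898)·(-2) + 0.1474·(-4) = 4.1284; e_2·c_3 = (-0.8319)·4 + 0.3035·0 + 0.1462·4 + (-0.1462)·(-2) + (-0.4160)·(-4) = -0.7870.
u_3 = c_3 − 4.1284·e_1 + 0.7870·e_2 = (2.1279, -1.5872, 1.6802, 0.3198, -4.9360).
‖u_3‖ = 5.8598, so e_3 = (0.3631, -0.2709, 0.2867, 0.0546, -0.8424).
e_1·c_4 = 0.2949·(-3) + 0.4423·3 + 0.5898·0 + (-0.5898)·(-4) + 0.1474·2 = 3.0963; e_2·c_4 = (-0.8319)·(-3) + 0.3035·3 + 0.1462·0 + (-0.1462)·(-4) + (-0.4160)·2 = 3.1591; e_3·c_4 = 0.3631·(-3) + (-0.2709)·3 + 0.2867·0 + 0.0546·(-4) + (-0.8424)·2 = -3.8050.
u_4 = c_4 − 3.0963·e_1 − 3.1591·e_2 + 3.8050·e_3 = (0.0969, -0.3591, -1.1967, -1.5046, -0.3476).
‖u_4‖ = 1.9888, so e_4 = (0.0487, -0.1806, -0.6018, -0.7565, -0.1748).
Qᵀb = (-1.4744, 0.5396, 0.4286, -4.2784).
Back-substitute: x_4 = -4.2784/1.9888 = -2.1513.
x_3 = (0.4286 + 3.8050·(-2.1513))/5.8598 = -1.3238.
x_2 = (0.5396 + 0.7870·(-1.3238) − 3.1591·(-2.1513))/3.8674 = 1.6275.
x_1 = (-1.4744 − 4.1284·1.6275 − 4.1284·(-1.3238) − 3.0963·(-2.1513))/6.7823 = 0.5799.

x = (0.5799, 1.6275, -1.3238, -2.1513)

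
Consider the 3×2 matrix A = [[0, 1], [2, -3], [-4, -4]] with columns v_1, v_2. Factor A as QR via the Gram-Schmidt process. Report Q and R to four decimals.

Q = [[0.0000, 0.2182], [0.4472, -0.8729], [-0.8944, -0.4364]], R = [[4.4721, 2.2361], [0.0000, 4.5826]]

v_1 = (0, 2, -4); ‖v_1‖ = 4.4721, so q_1 = (0.0000, 0.4472, -0.8944).
q_1·v_2 = 0.0000·1 + 0.4472·(-3) + (-0.8944)·(-4) = 2.2361.
u_2 = v_2 − 2.2361·q_1 = (1.0000, -4.0000, -2.0000).
‖u_2‖ = 4.5826, so q_2 = (0.2182, -0.8729, -0.4364).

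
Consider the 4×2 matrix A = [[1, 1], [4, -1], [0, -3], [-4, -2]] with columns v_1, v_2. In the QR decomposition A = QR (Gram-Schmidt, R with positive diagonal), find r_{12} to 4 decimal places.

e_1 = v_1/‖v_1‖ = (1, 4, 0, -4)/5.7446 = (0.1741, 0.6963, 0.0000, -0.6963).
r_{12} = e_1·v_2 = 0.8704.

r_{12} = 0.8704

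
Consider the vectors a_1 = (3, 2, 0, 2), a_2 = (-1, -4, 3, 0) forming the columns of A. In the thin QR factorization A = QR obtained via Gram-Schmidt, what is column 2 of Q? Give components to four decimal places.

e_2 = (0.2166, -0.6227, 0.6904, 0.2978)

a_1 = (3, 2, 0, 2); ‖a_1‖ = 4.1231, so e_1 = (0.7276, 0.4851, 0.0000, 0.4851).
e_1·a_2 = 0.7276·(-1) + 0.4851·(-4) + 0.0000·3 + 0.4851·0 = -2.6679.
u_2 = a_2 + 2.6679·e_1 = (0.9412, -2.7059, 3.0000, 1.2941).
‖u_2‖ = 4.3454, so e_2 = (0.2166, -0.6227, 0.6904, 0.2978).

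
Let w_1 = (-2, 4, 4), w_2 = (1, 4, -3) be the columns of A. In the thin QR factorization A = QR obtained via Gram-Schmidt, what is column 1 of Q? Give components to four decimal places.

w_1 = (-2, 4, 4); ‖w_1‖ = 6.0000, so e_1 = (-0.3333, 0.6667, 0.6667).

e_1 = (-0.3333, 0.6667, 0.6667)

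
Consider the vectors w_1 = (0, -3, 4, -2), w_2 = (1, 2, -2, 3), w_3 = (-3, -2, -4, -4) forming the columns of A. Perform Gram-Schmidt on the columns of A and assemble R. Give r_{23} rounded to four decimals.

r_{23} = -6.0355

w_1 = (0, -3, 4, -2); ‖w_1‖ = 5.3852, so e_1 = (0.0000, -0.5571, 0.7428, -0.3714).
e_1·w_2 = 0.0000·1 + (-0.5571)·2 + 0.7428·(-2) + (-0.3714)·3 = -3.7139.
u_2 = w_2 + 3.7139·e_1 = (1.0000, -0.0690, 0.7586, 1.6207).
‖u_2‖ = 2.0511, so e_2 = (0.4875, -0.0336, 0.3699, 0.7902).
r_{23} = e_2·w_3 = -6.0355.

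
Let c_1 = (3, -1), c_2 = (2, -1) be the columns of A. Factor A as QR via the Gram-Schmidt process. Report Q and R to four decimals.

Q = [[0.9487, -0.3162], [-0.3162, -0.9487]], R = [[3.1623, 2.2136], [0.0000, 0.3162]]

q_1 = c_1/‖c_1‖ = (3, -1)/3.1623 = (0.9487, -0.3162).
r_{12} = q_1·c_2 = 2.2136.
u_2 = c_2 − 2.2136·q_1 = (-0.1000, -0.3000).
‖u_2‖ = 0.3162, so q_2 = (-0.3162, -0.9487).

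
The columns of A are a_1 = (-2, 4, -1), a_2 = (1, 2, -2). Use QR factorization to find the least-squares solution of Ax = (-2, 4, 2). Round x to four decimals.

x = (1.1680, -0.8160)

a_1 = (-2, 4, -1); ‖a_1‖ = 4.5826, so q_1 = (-0.4364, 0.8729, -0.2182).
q_1·a_2 = (-0.4364)·1 + 0.8729·2 + (-0.2182)·(-2) = 1.7457.
u_2 = a_2 − 1.7457·q_1 = (1.7619, 0.4762, -1.6190).
‖u_2‖ = 2.4398, so q_2 = (0.7222, 0.1952, -0.6636).
Qᵀb = (3.9279, -1.9908).
Back-substitute: x_2 = -1.9908/2.4398 = -0.8160.
x_1 = (3.9279 − 1.7457·(-0.8160))/4.5826 = 1.1680.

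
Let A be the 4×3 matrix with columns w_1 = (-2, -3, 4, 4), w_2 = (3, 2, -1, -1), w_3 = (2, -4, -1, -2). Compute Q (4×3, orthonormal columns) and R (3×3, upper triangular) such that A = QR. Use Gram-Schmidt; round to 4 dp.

q_1 = w_1/‖w_1‖ = (-2, -3, 4, 4)/6.7082 = (-0.2981, -0.4472, 0.5963, 0.5963).
r_{12} = q_1·w_2 = -2.9814.
u_2 = w_2 + 2.9814·q_1 = (2.1111, 0.6667, 0.7778, 0.7778).
‖u_2‖ = 2.4721, so q_2 = (0.8540, 0.2697, 0.3146, 0.3146).
r_{13} = q_1·w_3 = -0.5963; r_{23} = q_2·w_3 = -0.3146.
u_3 = w_3 + 0.5963·q_1 + 0.3146·q_2 = (2.0909, -4.1818, -0.5455, -1.5455).
‖u_3‖ = 4.9543, so q_3 = (0.4220, -0.8441, -0.1101, -0.3119).

Q = [[-0.2981, 0.8540, 0.4220], [-0.4472, 0.2697, -0.8441], [0.5963, 0.3146, -0.1101], [0.5963, 0.3146, -0.3119]], R = [[6.7082, -2.9814, -0.5963], [0.0000, 2.4721, -0.3146], [0.0000, 0.0000, 4.9543]]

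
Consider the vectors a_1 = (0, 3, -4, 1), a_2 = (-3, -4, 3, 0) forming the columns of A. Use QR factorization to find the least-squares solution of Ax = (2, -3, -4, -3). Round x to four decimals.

x = (-0.0260, -0.1948)

a_1 = (0, 3, -4, 1); ‖a_1‖ = 5.0990, so e_1 = (0.0000, 0.5883, -0.7845, 0.1961).
e_1·a_2 = 0.0000·(-3) + 0.5883·(-4) + (-0.7845)·3 + 0.1961·0 = -4.7068.
u_2 = a_2 + 4.7068·e_1 = (-3.0000, -1.2308, -0.6923, 0.9231).
‖u_2‖ = 3.4418, so e_2 = (-0.8716, -0.3576, -0.2011, 0.2682).
Qᵀb = (0.7845, -0.6705).
Back-substitute: x_2 = -0.6705/3.4418 = -0.1948.
x_1 = (0.7845 + 4.7068·(-0.1948))/5.0990 = -0.0260.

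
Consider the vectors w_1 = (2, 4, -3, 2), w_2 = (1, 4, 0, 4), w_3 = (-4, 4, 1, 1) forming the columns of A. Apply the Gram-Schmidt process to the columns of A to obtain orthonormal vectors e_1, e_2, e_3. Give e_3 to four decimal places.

w_1 = (2, 4, -3, 2); ‖w_1‖ = 5.7446, so e_1 = (0.3482, 0.6963, -0.5222, 0.3482).
e_1·w_2 = 0.3482·1 + 0.6963·4 + (-0.5222)·0 + 0.3482·4 = 4.5260.
u_2 = w_2 − 4.5260·e_1 = (-0.5758, 0.8485, 2.3636, 2.4242).
‖u_2‖ = 3.5377, so e_2 = (-0.1628, 0.2398, 0.6681, 0.6853).
e_1·w_3 = 0.3482·(-4) + 0.6963·4 + (-0.5222)·1 + 0.3482·1 = 1.2185; e_2·w_3 = (-0.1628)·(-4) + 0.2398·4 + 0.6681·1 + 0.6853·1 = 2.9638.
u_3 = w_3 − 1.2185·e_1 − 2.9638·e_2 = (-3.9419, 2.4407, -0.3438, -1.4552).
‖u_3‖ = 4.8715, so e_3 = (-0.8092, 0.5010, -0.0706, -0.2987).

e_3 = (-0.8092, 0.5010, -0.0706, -0.2987)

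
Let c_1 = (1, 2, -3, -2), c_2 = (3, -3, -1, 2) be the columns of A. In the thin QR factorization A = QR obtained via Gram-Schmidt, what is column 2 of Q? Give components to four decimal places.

c_1 = (1, 2, -3, -2); ‖c_1‖ = 4.2426, so e_1 = (0.2357, 0.4714, -0.7071, -0.4714).
e_1·c_2 = 0.2357·3 + 0.4714·(-3) + (-0.7071)·(-1) + (-0.4714)·2 = -0.9428.
u_2 = c_2 + 0.9428·e_1 = (3.2222, -2.5556, -1.6667, 1.5556).
‖u_2‖ = 4.7022, so e_2 = (0.6853, -0.5435, -0.3544, 0.3308).

e_2 = (0.6853, -0.5435, -0.3544, 0.3308)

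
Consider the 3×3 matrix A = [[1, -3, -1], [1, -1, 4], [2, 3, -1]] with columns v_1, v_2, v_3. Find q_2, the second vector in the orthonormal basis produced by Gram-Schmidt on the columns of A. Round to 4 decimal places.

q_2 = (-0.7785, -0.3114, 0.5449)

v_1 = (1, 1, 2); ‖v_1‖ = 2.4495, so q_1 = (0.4082, 0.4082, 0.8165).
q_1·v_2 = 0.4082·(-3) + 0.4082·(-1) + 0.8165·3 = 0.8165.
u_2 = v_2 − 0.8165·q_1 = (-3.3333, -1.3333, 2.3333).
‖u_2‖ = 4.2817, so q_2 = (-0.7785, -0.3114, 0.5449).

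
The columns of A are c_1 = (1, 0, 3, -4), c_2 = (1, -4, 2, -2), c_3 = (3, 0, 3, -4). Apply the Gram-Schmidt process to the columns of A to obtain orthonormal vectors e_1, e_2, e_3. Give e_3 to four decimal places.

e_3 = (0.9750, 0.1062, -0.1255, 0.1496)

c_1 = (1, 0, 3, -4); ‖c_1‖ = 5.0990, so e_1 = (0.1961, 0.0000, 0.5883, -0.7845).
e_1·c_2 = 0.1961·1 + 0.0000·(-4) + 0.5883·2 + (-0.7845)·(-2) = 2.9417.
u_2 = c_2 − 2.9417·e_1 = (0.4231, -4.0000, 0.2692, 0.3077).
‖u_2‖ = 4.0430, so e_2 = (0.1046, -0.9894, 0.0666, 0.0761).
e_1·c_3 = 0.1961·3 + 0.0000·0 + 0.5883·3 + (-0.7845)·(-4) = 5.4913; e_2·c_3 = 0.1046·3 + (-0.9894)·0 + 0.0666·3 + 0.0761·(-4) = 0.2093.
u_3 = c_3 − 5.4913·e_1 − 0.2093·e_2 = (1.9012, 0.2071, -0.2447, 0.2918).
‖u_3‖ = 1.9500, so e_3 = (0.9750, 0.1062, -0.1255, 0.1496).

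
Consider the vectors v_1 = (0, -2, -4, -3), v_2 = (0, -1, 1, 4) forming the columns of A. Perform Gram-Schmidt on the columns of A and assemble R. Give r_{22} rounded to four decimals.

r_{22} = 3.3528

v_1 = (0, -2, -4, -3); ‖v_1‖ = 5.3852, so q_1 = (0.0000, -0.3714, -0.7428, -0.5571).
q_1·v_2 = 0.0000·0 + (-0.3714)·(-1) + (-0.7428)·1 + (-0.5571)·4 = -2.5997.
u_2 = v_2 + 2.5997·q_1 = (0.0000, -1.9655, -0.9310, 2.5517).
r_{22} = ‖u_2‖ = 3.3528.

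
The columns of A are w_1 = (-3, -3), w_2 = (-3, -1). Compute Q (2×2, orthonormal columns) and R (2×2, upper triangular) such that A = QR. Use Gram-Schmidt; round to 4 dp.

Q = [[-0.7071, -0.7071], [-0.7071, 0.7071]], R = [[4.2426, 2.8284], [0.0000, 1.4142]]

e_1 = w_1/‖w_1‖ = (-3, -3)/4.2426 = (-0.7071, -0.7071).
r_{12} = e_1·w_2 = 2.8284.
u_2 = w_2 − 2.8284·e_1 = (-1.0000, 1.0000).
‖u_2‖ = 1.4142, so e_2 = (-0.7071, 0.7071).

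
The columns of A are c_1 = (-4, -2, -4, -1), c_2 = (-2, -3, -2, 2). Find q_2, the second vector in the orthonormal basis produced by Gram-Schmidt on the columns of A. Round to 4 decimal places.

c_1 = (-4, -2, -4, -1); ‖c_1‖ = 6.0828, so q_1 = (-0.6576, -0.3288, -0.6576, -0.1644).
q_1·c_2 = (-0.6576)·(-2) + (-0.3288)·(-3) + (-0.6576)·(-2) + (-0.1644)·2 = 3.2880.
u_2 = c_2 − 3.2880·q_1 = (0.1622, -1.9189, 0.1622, 2.5405).
‖u_2‖ = 3.1921, so q_2 = (0.0508, -0.6012, 0.0508, 0.7959).

q_2 = (0.0508, -0.6012, 0.0508, 0.7959)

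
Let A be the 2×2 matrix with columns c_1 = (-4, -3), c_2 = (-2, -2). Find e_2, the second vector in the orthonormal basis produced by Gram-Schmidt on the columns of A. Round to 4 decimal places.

e_2 = (0.6000, -0.8000)

c_1 = (-4, -3); ‖c_1‖ = 5.0000, so e_1 = (-0.8000, -0.6000).
e_1·c_2 = (-0.8000)·(-2) + (-0.6000)·(-2) = 2.8000.
u_2 = c_2 − 2.8000·e_1 = (0.2400, -0.3200).
‖u_2‖ = 0.4000, so e_2 = (0.6000, -0.8000).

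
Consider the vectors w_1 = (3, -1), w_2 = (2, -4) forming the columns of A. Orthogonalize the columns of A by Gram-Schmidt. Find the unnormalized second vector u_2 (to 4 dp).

e_1 = w_1/‖w_1‖ = (3, -1)/3.1623 = (0.9487, -0.3162).
r_{12} = e_1·w_2 = 3.1623.
u_2 = w_2 − 3.1623·e_1 = (-1.0000, -3.0000).

u_2 = (-1.0000, -3.0000)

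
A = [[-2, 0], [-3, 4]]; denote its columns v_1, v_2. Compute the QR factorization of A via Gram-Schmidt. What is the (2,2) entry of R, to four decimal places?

v_1 = (-2, -3); ‖v_1‖ = 3.6056, so e_1 = (-0.5547, -0.8321).
e_1·v_2 = (-0.5547)·0 + (-0.8321)·4 = -3.3282.
u_2 = v_2 + 3.3282·e_1 = (-1.8462, 1.2308).
r_{22} = ‖u_2‖ = 2.2188.

r_{22} = 2.2188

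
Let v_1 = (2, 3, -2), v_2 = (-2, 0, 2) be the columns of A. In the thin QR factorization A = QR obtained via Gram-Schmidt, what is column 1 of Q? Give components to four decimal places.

e_1 = v_1/‖v_1‖ = (2, 3, -2)/4.1231 = (0.4851, 0.7276, -0.4851).

e_1 = (0.4851, 0.7276, -0.4851)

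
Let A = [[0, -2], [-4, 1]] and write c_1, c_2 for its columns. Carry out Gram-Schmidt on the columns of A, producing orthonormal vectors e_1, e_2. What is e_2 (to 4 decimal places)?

e_2 = (-1.0000, 0.0000)

c_1 = (0, -4); ‖c_1‖ = 4.0000, so e_1 = (0.0000, -1.0000).
e_1·c_2 = 0.0000·(-2) + (-1.0000)·1 = -1.0000.
u_2 = c_2 + 1.0000·e_1 = (-2.0000, 0.0000).
‖u_2‖ = 2.0000, so e_2 = (-1.0000, 0.0000).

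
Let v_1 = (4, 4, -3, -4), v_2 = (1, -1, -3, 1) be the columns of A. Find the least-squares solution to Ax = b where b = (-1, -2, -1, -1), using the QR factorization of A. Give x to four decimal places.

x = (-0.1138, 0.2974)

v_1 = (4, 4, -3, -4); ‖v_1‖ = 7.5498, so e_1 = (0.5298, 0.5298, -0.3974, -0.5298).
e_1·v_2 = 0.5298·1 + 0.5298·(-1) + (-0.3974)·(-3) + (-0.5298)·1 = 0.6623.
u_2 = v_2 − 0.6623·e_1 = (0.6491, -1.3509, -2.7368, 1.3509).
‖u_2‖ = 3.4002, so e_2 = (0.1909, -0.3973, -0.8049, 0.3973).
Qᵀb = (-0.6623, 1.0113).
Back-substitute: x_2 = 1.0113/3.4002 = 0.2974.
x_1 = (-0.6623 − 0.6623·0.2974)/7.5498 = -0.1138.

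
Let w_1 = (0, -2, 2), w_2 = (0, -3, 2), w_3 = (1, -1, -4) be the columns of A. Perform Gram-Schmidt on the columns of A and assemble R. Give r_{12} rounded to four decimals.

w_1 = (0, -2, 2); ‖w_1‖ = 2.8284, so q_1 = (0.0000, -0.7071, 0.7071).
r_{12} = q_1·w_2 = 3.5355.

r_{12} = 3.5355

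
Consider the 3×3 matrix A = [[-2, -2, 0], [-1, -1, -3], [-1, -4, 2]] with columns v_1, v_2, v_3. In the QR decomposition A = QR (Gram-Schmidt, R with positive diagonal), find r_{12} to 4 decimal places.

v_1 = (-2, -1, -1); ‖v_1‖ = 2.4495, so e_1 = (-0.8165, -0.4082, -0.4082).
r_{12} = e_1·v_2 = 3.6742.

r_{12} = 3.6742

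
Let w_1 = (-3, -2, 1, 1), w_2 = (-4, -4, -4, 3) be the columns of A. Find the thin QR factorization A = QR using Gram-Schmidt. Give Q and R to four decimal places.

Q = [[-0.7746, -0.0349], [-0.5164, -0.2556], [0.2582, -0.9177], [0.2582, 0.3020]], R = [[3.8730, 4.9058], [0.0000, 5.7388]]

w_1 = (-3, -2, 1, 1); ‖w_1‖ = 3.8730, so q_1 = (-0.7746, -0.5164, 0.2582, 0.2582).
q_1·w_2 = (-0.7746)·(-4) + (-0.5164)·(-4) + 0.2582·(-4) + 0.2582·3 = 4.9058.
u_2 = w_2 − 4.9058·q_1 = (-0.2000, -1.4667, -5.2667, 1.7333).
‖u_2‖ = 5.7388, so q_2 = (-0.0349, -0.2556, -0.9177, 0.3020).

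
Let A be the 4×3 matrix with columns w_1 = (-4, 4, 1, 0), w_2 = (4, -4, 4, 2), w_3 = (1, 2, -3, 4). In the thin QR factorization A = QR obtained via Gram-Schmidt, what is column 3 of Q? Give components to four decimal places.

w_1 = (-4, 4, 1, 0); ‖w_1‖ = 5.7446, so q_1 = (-0.6963, 0.6963, 0.1741, 0.0000).
q_1·w_2 = (-0.6963)·4 + 0.6963·(-4) + 0.1741·4 + 0.0000·2 = -4.8742.
u_2 = w_2 + 4.8742·q_1 = (0.6061, -0.6061, 4.8485, 2.0000).
‖u_2‖ = 5.3144, so q_2 = (0.1140, -0.1140, 0.9123, 0.3763).
q_1·w_3 = (-0.6963)·1 + 0.6963·2 + 0.1741·(-3) + 0.0000·4 = 0.1741; q_2·w_3 = 0.1140·1 + (-0.1140)·2 + 0.9123·(-3) + 0.3763·4 = -1.3457.
u_3 = w_3 − 0.1741·q_1 + 1.3457·q_2 = (1.2747, 1.7253, -1.8026, 4.5064).
‖u_3‖ = 5.3065, so q_3 = (0.2402, 0.3251, -0.3397, 0.8492).

q_3 = (0.2402, 0.3251, -0.3397, 0.8492)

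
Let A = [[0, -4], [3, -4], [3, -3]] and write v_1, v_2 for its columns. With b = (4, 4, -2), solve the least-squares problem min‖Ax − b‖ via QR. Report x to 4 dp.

q_1 = v_1/‖v_1‖ = (0, 3, 3)/4.2426 = (0.0000, 0.7071, 0.7071).
r_{12} = q_1·v_2 = -4.9497.
u_2 = v_2 + 4.9497·q_1 = (-4.0000, -0.5000, 0.5000).
‖u_2‖ = 4.0620, so q_2 = (-0.9847, -0.1231, 0.1231).
Qᵀb = (1.4142, -4.6775).
Back-substitute: x_2 = -4.6775/4.0620 = -1.1515.
x_1 = (1.4142 + 4.9497·(-1.1515))/4.2426 = -1.0101.

x = (-1.0101, -1.1515)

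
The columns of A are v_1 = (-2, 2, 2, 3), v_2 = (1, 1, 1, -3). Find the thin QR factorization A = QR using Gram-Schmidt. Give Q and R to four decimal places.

e_1 = v_1/‖v_1‖ = (-2, 2, 2, 3)/4.5826 = (-0.4364, 0.4364, 0.4364, 0.6547).
r_{12} = e_1·v_2 = -1.5275.
u_2 = v_2 + 1.5275·e_1 = (0.3333, 1.6667, 1.6667, -2.0000).
‖u_2‖ = 3.1091, so e_2 = (0.1072, 0.5361, 0.5361, -0.6433).

Q = [[-0.4364, 0.1072], [0.4364, 0.5361], [0.4364, 0.5361], [0.6547, -0.6433]], R = [[4.5826, -1.5275], [0.0000, 3.1091]]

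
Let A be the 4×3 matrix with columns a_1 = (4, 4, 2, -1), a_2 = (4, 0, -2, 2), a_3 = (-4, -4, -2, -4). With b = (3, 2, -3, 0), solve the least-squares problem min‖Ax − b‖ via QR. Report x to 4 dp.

x = (0.4222, 0.8333, 0.3111)

e_1 = a_1/‖a_1‖ = (4, 4, 2, -1)/6.0828 = (0.6576, 0.6576, 0.3288, -0.1644).
r_{12} = e_1·a_2 = 1.6440.
u_2 = a_2 − 1.6440·e_1 = (2.9189, -1.0811, -2.5405, 2.2703).
‖u_2‖ = 4.6149, so e_2 = (0.6325, -0.2343, -0.5505, 0.4919).
r_{13} = e_1·a_3 = -5.2608; r_{23} = e_2·a_3 = -2.4597.
u_3 = a_3 + 5.2608·e_1 + 2.4597·e_2 = (1.0152, -1.1168, -1.6244, -3.6548).
‖u_3‖ = 4.2748, so e_3 = (0.2375, -0.2612, -0.3800, -0.8550).
Qᵀb = (2.3016, 3.0805, 1.3299).
Back-substitute: x_3 = 1.3299/4.2748 = 0.3111.
x_2 = (3.0805 + 2.4597·0.3111)/4.6149 = 0.8333.
x_1 = (2.3016 − 1.6440·0.8333 + 5.2608·0.3111)/6.0828 = 0.4222.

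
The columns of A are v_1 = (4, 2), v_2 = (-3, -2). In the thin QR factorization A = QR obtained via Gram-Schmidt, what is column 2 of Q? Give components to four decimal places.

v_1 = (4, 2); ‖v_1‖ = 4.4721, so q_1 = (0.8944, 0.4472).
q_1·v_2 = 0.8944·(-3) + 0.4472·(-2) = -3.5777.
u_2 = v_2 + 3.5777·q_1 = (0.2000, -0.4000).
‖u_2‖ = 0.4472, so q_2 = (0.4472, -0.8944).

q_2 = (0.4472, -0.8944)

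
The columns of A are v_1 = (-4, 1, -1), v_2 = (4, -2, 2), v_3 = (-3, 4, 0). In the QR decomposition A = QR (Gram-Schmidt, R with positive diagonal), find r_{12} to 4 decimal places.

r_{12} = -4.7140

v_1 = (-4, 1, -1); ‖v_1‖ = 4.2426, so q_1 = (-0.9428, 0.2357, -0.2357).
r_{12} = q_1·v_2 = -4.7140.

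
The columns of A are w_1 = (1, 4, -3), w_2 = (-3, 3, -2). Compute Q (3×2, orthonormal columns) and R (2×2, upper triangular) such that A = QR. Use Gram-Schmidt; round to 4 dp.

Q = [[0.1961, -0.9791], [0.7845, 0.1895], [-0.5883, -0.0737]], R = [[5.0990, 2.9417], [0.0000, 3.6532]]

e_1 = w_1/‖w_1‖ = (1, 4, -3)/5.0990 = (0.1961, 0.7845, -0.5883).
r_{12} = e_1·w_2 = 2.9417.
u_2 = w_2 − 2.9417·e_1 = (-3.5769, 0.6923, -0.2692).
‖u_2‖ = 3.6532, so e_2 = (-0.9791, 0.1895, -0.0737).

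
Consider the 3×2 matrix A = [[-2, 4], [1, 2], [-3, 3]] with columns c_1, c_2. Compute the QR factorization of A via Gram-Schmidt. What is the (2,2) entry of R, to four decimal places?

c_1 = (-2, 1, -3); ‖c_1‖ = 3.7417, so e_1 = (-0.5345, 0.2673, -0.8018).
e_1·c_2 = (-0.5345)·4 + 0.2673·2 + (-0.8018)·3 = -4.0089.
u_2 = c_2 + 4.0089·e_1 = (1.8571, 3.0714, -0.2143).
r_{22} = ‖u_2‖ = 3.5956.

r_{22} = 3.5956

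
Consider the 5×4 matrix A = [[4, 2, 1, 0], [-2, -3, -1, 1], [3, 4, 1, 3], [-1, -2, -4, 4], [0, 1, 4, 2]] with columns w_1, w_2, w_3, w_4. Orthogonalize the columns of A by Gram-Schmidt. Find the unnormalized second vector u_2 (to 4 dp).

q_1 = w_1/‖w_1‖ = (4, -2, 3, -1, 0)/5.4772 = (0.7303, -0.3651, 0.5477, -0.1826, 0.0000).
r_{12} = q_1·w_2 = 5.1121.
u_2 = w_2 − 5.1121·q_1 = (-1.7333, -1.1333, 1.2000, -1.0667, 1.0000).

u_2 = (-1.7333, -1.1333, 1.2000, -1.0667, 1.0000)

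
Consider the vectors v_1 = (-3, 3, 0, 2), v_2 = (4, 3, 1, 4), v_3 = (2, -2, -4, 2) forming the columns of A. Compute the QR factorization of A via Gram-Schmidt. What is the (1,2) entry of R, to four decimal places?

r_{12} = 1.0660

e_1 = v_1/‖v_1‖ = (-3, 3, 0, 2)/4.6904 = (-0.6396, 0.6396, 0.0000, 0.4264).
r_{12} = e_1·v_2 = 1.0660.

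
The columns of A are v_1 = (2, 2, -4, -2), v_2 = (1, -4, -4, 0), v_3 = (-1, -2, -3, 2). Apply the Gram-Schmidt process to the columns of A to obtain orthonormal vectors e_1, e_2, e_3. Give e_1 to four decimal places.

e_1 = (0.3780, 0.3780, -0.7559, -0.3780)

v_1 = (2, 2, -4, -2); ‖v_1‖ = 5.2915, so e_1 = (0.3780, 0.3780, -0.7559, -0.3780).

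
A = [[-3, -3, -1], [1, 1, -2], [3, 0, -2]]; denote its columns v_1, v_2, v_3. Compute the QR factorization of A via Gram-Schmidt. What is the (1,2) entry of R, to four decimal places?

r_{12} = 2.2942

v_1 = (-3, 1, 3); ‖v_1‖ = 4.3589, so q_1 = (-0.6882, 0.2294, 0.6882).
r_{12} = q_1·v_2 = 2.2942.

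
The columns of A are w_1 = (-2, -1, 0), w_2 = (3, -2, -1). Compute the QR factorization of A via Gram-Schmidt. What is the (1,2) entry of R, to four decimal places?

w_1 = (-2, -1, 0); ‖w_1‖ = 2.2361, so q_1 = (-0.8944, -0.4472, 0.0000).
r_{12} = q_1·w_2 = -1.7889.

r_{12} = -1.7889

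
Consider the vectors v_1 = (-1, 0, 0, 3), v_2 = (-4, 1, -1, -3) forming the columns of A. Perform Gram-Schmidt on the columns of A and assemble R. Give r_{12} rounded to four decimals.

r_{12} = -1.5811

e_1 = v_1/‖v_1‖ = (-1, 0, 0, 3)/3.1623 = (-0.3162, 0.0000, 0.0000, 0.9487).
r_{12} = e_1·v_2 = -1.5811.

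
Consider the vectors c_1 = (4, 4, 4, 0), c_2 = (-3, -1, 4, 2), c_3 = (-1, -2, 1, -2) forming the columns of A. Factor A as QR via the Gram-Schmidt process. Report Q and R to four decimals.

e_1 = c_1/‖c_1‖ = (4, 4, 4, 0)/6.9282 = (0.5774, 0.5774, 0.5774, 0.0000).
r_{12} = e_1·c_2 = 0.0000.
u_2 = c_2 + 0.0000·e_1 = (-3.0000, -1.0000, 4.0000, 2.0000).
‖u_2‖ = 5.4772, so e_2 = (-0.5477, -0.1826, 0.7303, 0.3651).
r_{13} = e_1·c_3 = -1.1547; r_{23} = e_2·c_3 = 0.9129.
u_3 = c_3 + 1.1547·e_1 − 0.9129·e_2 = (0.1667, -1.1667, 1.0000, -2.3333).
‖u_3‖ = 2.7988, so e_3 = (0.0595, -0.4168, 0.3573, -0.8337).

Q = [[0.5774, -0.5477, 0.0595], [0.5774, -0.1826, -0.4168], [0.5774, 0.7303, 0.3573], [0.0000, 0.3651, -0.8337]], R = [[6.9282, 0.0000, -1.1547], [0.0000, 5.4772, 0.9129], [0.0000, 0.0000, 2.7988]]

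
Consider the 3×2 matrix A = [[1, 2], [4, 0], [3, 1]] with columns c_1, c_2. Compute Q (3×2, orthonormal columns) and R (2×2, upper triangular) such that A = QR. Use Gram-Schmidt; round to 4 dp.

c_1 = (1, 4, 3); ‖c_1‖ = 5.0990, so q_1 = (0.1961, 0.7845, 0.5883).
q_1·c_2 = 0.1961·2 + 0.7845·0 + 0.5883·1 = 0.9806.
u_2 = c_2 − 0.9806·q_1 = (1.8077, -0.7692, 0.4231).
‖u_2‖ = 2.0096, so q_2 = (0.8995, -0.3828, 0.2105).

Q = [[0.1961, 0.8995], [0.7845, -0.3828], [0.5883, 0.2105]], R = [[5.0990, 0.9806], [0.0000, 2.0096]]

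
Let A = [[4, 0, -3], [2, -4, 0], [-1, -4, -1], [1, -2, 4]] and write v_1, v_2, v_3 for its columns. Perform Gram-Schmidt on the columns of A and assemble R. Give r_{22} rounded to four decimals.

v_1 = (4, 2, -1, 1); ‖v_1‖ = 4.6904, so e_1 = (0.8528, 0.4264, -0.2132, 0.2132).
e_1·v_2 = 0.8528·0 + 0.4264·(-4) + (-0.2132)·(-4) + 0.2132·(-2) = -1.2792.
u_2 = v_2 + 1.2792·e_1 = (1.0909, -3.4545, -4.2727, -1.7273).
r_{22} = ‖u_2‖ = 5.8621.

r_{22} = 5.8621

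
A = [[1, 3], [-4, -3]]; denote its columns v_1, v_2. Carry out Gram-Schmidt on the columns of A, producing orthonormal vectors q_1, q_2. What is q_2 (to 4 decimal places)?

q_2 = (0.9701, 0.2425)

v_1 = (1, -4); ‖v_1‖ = 4.1231, so q_1 = (0.2425, -0.9701).
q_1·v_2 = 0.2425·3 + (-0.9701)·(-3) = 3.6380.
u_2 = v_2 − 3.6380·q_1 = (2.1176, 0.5294).
‖u_2‖ = 2.1828, so q_2 = (0.9701, 0.2425).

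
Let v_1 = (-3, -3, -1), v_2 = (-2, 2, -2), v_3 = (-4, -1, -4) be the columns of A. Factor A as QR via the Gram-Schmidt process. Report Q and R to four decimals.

Q = [[-0.6882, -0.4905, 0.5345], [-0.6882, 0.6745, -0.2673], [-0.2294, -0.5518, -0.8018]], R = [[4.3589, 0.4588, 4.3589], [0.0000, 3.4336, 3.4949], [0.0000, 0.0000, 1.3363]]

v_1 = (-3, -3, -1); ‖v_1‖ = 4.3589, so q_1 = (-0.6882, -0.6882, -0.2294).
q_1·v_2 = (-0.6882)·(-2) + (-0.6882)·2 + (-0.2294)·(-2) = 0.4588.
u_2 = v_2 − 0.4588·q_1 = (-1.6842, 2.3158, -1.8947).
‖u_2‖ = 3.4336, so q_2 = (-0.4905, 0.6745, -0.5518).
q_1·v_3 = (-0.6882)·(-4) + (-0.6882)·(-1) + (-0.2294)·(-4) = 4.3589; q_2·v_3 = (-0.4905)·(-4) + 0.6745·(-1) + (-0.5518)·(-4) = 3.4949.
u_3 = v_3 − 4.3589·q_1 − 3.4949·q_2 = (0.7143, -0.3571, -1.0714).
‖u_3‖ = 1.3363, so q_3 = (0.5345, -0.2673, -0.8018).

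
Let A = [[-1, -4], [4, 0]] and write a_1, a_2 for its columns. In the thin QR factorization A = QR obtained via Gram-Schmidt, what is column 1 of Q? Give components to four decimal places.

e_1 = (-0.2425, 0.9701)

a_1 = (-1, 4); ‖a_1‖ = 4.1231, so e_1 = (-0.2425, 0.9701).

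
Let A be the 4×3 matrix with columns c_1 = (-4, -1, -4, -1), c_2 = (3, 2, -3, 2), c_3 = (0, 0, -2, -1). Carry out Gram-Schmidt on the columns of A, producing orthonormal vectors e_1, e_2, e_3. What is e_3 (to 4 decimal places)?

e_3 = (0.4387, -0.0852, -0.1994, -0.8720)

c_1 = (-4, -1, -4, -1); ‖c_1‖ = 5.8310, so e_1 = (-0.6860, -0.1715, -0.6860, -0.1715).
e_1·c_2 = (-0.6860)·3 + (-0.1715)·2 + (-0.6860)·(-3) + (-0.1715)·2 = -0.6860.
u_2 = c_2 + 0.6860·e_1 = (2.5294, 1.8824, -3.4706, 1.8824).
‖u_2‖ = 5.0527, so e_2 = (0.5006, 0.3725, -0.6869, 0.3725).
e_1·c_3 = (-0.6860)·0 + (-0.1715)·0 + (-0.6860)·(-2) + (-0.1715)·(-1) = 1.5435; e_2·c_3 = 0.5006·0 + 0.3725·0 + (-0.6869)·(-2) + 0.3725·(-1) = 1.0012.
u_3 = c_3 − 1.5435·e_1 − 1.0012·e_2 = (0.5576, -0.1083, -0.2535, -1.1083).
‖u_3‖ = 1.2709, so e_3 = (0.4387, -0.0852, -0.1994, -0.8720).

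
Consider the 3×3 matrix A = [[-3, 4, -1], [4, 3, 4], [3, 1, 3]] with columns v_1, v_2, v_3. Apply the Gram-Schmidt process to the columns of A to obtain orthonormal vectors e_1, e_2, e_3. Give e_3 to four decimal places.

e_3 = (0.1690, -0.5071, 0.8452)

e_1 = v_1/‖v_1‖ = (-3, 4, 3)/5.8310 = (-0.5145, 0.6860, 0.5145).
r_{12} = e_1·v_2 = 0.5145.
u_2 = v_2 − 0.5145·e_1 = (4.2647, 2.6471, 0.7353).
‖u_2‖ = 5.0730, so e_2 = (0.8407, 0.5218, 0.1449).
r_{13} = e_1·v_3 = 4.8020; r_{23} = e_2·v_3 = 1.6813.
u_3 = v_3 − 4.8020·e_1 − 1.6813·e_2 = (0.0571, -0.1714, 0.2857).
‖u_3‖ = 0.3381, so e_3 = (0.1690, -0.5071, 0.8452).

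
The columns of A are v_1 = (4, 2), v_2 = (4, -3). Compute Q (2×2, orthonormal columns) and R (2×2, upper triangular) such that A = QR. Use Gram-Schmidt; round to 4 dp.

Q = [[0.8944, 0.4472], [0.4472, -0.8944]], R = [[4.4721, 2.2361], [0.0000, 4.4721]]

v_1 = (4, 2); ‖v_1‖ = 4.4721, so e_1 = (0.8944, 0.4472).
e_1·v_2 = 0.8944·4 + 0.4472·(-3) = 2.2361.
u_2 = v_2 − 2.2361·e_1 = (2.0000, -4.0000).
‖u_2‖ = 4.4721, so e_2 = (0.4472, -0.8944).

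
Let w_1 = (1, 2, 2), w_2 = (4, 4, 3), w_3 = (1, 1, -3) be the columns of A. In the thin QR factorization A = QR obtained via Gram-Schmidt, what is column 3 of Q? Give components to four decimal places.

q_3 = (-0.2981, 0.7454, -0.5963)

w_1 = (1, 2, 2); ‖w_1‖ = 3.0000, so q_1 = (0.3333, 0.6667, 0.6667).
q_1·w_2 = 0.3333·4 + 0.6667·4 + 0.6667·3 = 6.0000.
u_2 = w_2 − 6.0000·q_1 = (2.0000, 0.0000, -1.0000).
‖u_2‖ = 2.2361, so q_2 = (0.8944, 0.0000, -0.4472).
q_1·w_3 = 0.3333·1 + 0.6667·1 + 0.6667·(-3) = -1.0000; q_2·w_3 = 0.8944·1 + 0.0000·1 + (-0.4472)·(-3) = 2.2361.
u_3 = w_3 + 1.0000·q_1 − 2.2361·q_2 = (-0.6667, 1.6667, -1.3333).
‖u_3‖ = 2.2361, so q_3 = (-0.2981, 0.7454, -0.5963).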